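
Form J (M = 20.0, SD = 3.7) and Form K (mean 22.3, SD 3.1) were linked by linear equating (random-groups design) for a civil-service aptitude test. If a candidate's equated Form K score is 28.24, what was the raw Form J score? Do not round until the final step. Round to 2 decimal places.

27.09

Invert y = (SD_Y/SD_X)(x − M_X) + M_Y:
x = (SD_X/SD_Y)(y − M_Y) + M_X = (3.7/3.1)(28.24 − 22.3) + 20.0
x = 1.193548 × 5.940 + 20.0 = 27.09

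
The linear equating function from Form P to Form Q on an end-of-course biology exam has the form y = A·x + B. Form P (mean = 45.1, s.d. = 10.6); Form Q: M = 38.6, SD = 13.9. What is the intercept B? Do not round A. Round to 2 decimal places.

A = SD_Y / SD_X = 13.9 / 10.6 = 1.311321
B = M_Y − A·M_X = 38.6 − 1.311321 × 45.1 = -20.54

-20.54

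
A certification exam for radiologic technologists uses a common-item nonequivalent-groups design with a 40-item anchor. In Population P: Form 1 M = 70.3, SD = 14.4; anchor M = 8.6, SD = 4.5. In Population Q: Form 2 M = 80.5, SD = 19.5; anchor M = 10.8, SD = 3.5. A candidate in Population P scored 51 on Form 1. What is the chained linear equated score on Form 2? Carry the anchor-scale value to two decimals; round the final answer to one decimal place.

Form 1 → anchor (Population P): v = (4.5/14.4)(51 − 70.3) + 8.6 = 2.57
anchor → Form 2 (Population Q): y = (19.5/3.5)(2.57 − 10.8) + 80.5 = 34.6

34.6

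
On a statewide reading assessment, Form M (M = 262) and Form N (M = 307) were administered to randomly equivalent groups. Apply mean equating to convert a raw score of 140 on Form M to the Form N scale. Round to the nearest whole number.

Mean equating: y = x + (M_Y − M_X) = 140 + (307 − 262) = 185

185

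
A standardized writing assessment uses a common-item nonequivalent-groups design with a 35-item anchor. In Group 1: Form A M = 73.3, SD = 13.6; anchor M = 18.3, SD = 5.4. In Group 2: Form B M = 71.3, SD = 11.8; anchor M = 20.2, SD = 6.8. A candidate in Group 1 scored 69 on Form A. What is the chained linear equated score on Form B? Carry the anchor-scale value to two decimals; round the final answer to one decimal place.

65.0

Form A → anchor (Group 1): v = (5.4/13.6)(69 − 73.3) + 18.3 = 16.59
anchor → Form B (Group 2): y = (11.8/6.8)(16.59 − 20.2) + 71.3 = 65.0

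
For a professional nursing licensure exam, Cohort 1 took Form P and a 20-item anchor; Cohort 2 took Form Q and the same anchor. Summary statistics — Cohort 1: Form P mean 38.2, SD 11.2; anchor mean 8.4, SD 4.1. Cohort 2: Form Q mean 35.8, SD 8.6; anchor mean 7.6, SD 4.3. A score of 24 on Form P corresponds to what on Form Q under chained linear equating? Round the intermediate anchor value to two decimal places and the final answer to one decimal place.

Form P → anchor (Cohort 1): v = (4.1/11.2)(24 − 38.2) + 8.4 = 3.20
anchor → Form Q (Cohort 2): y = (8.6/4.3)(3.20 − 7.6) + 35.8 = 27.0

27.0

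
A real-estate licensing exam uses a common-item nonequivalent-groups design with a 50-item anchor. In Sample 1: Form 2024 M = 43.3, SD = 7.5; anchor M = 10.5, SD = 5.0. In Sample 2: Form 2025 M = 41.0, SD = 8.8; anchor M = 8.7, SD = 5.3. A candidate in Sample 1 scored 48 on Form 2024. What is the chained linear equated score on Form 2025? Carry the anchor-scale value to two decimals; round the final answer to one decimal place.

49.2

Form 2024 → anchor (Sample 1): v = (5.0/7.5)(48 − 43.3) + 10.5 = 13.63
anchor → Form 2025 (Sample 2): y = (8.8/5.3)(13.63 − 8.7) + 41.0 = 49.2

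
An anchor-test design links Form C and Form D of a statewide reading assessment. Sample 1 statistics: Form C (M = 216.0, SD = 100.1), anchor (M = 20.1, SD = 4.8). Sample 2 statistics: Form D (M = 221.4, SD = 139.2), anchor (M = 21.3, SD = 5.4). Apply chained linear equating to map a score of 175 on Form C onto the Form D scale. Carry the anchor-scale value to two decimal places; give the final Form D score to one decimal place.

139.7

Form C → anchor (Sample 1): v = (4.8/100.1)(175 − 216.0) + 20.1 = 18.13
anchor → Form D (Sample 2): y = (139.2/5.4)(18.13 − 21.3) + 221.4 = 139.7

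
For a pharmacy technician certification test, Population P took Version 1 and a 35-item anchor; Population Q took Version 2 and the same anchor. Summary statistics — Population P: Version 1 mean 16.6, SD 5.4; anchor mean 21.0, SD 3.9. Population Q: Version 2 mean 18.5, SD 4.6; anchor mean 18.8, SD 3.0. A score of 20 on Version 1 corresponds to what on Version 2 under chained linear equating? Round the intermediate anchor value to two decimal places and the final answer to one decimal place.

25.6

Version 1 → anchor (Population P): v = (3.9/5.4)(20 − 16.6) + 21.0 = 23.46
anchor → Version 2 (Population Q): y = (4.6/3.0)(23.46 − 18.8) + 18.5 = 25.6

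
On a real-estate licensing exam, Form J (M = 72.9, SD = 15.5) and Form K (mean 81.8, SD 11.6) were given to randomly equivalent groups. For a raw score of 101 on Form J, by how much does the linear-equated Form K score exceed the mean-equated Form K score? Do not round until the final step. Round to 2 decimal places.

-7.07

Mean-equated: 101 + (81.8 − 72.9) = 109.90
Linear-equated: (11.6/15.5)(101 − 72.9) + 81.8 = 102.830
Difference = 102.830 − 109.90 = -7.07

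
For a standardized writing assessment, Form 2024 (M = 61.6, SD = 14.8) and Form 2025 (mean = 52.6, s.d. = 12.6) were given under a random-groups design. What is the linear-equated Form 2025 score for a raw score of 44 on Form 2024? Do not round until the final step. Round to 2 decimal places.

37.62

Linear equating: y = (SD_Y/SD_X)(x − M_X) + M_Y
y = (12.6/14.8)(44 − 61.6) + 52.6
y = 0.851351 × -17.6 + 52.6 = -14.9838 + 52.6 = 37.62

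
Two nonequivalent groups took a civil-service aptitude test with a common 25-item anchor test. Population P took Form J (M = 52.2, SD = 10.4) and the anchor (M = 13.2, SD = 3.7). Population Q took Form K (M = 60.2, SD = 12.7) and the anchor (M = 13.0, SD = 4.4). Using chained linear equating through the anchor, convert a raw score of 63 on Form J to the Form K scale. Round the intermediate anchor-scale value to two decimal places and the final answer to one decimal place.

Form J → anchor (Population P): v = (3.7/10.4)(63 − 52.2) + 13.2 = 17.04
anchor → Form K (Population Q): y = (12.7/4.4)(17.04 − 13.0) + 60.2 = 71.9

71.9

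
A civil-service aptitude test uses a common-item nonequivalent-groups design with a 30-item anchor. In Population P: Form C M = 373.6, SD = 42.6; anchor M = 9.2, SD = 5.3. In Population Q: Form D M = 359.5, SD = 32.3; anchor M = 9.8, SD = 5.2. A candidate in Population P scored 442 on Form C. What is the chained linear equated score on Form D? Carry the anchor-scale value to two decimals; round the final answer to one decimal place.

Form C → anchor (Population P): v = (5.3/42.6)(442 − 373.6) + 9.2 = 17.71
anchor → Form D (Population Q): y = (32.3/5.2)(17.71 − 9.8) + 359.5 = 408.6

408.6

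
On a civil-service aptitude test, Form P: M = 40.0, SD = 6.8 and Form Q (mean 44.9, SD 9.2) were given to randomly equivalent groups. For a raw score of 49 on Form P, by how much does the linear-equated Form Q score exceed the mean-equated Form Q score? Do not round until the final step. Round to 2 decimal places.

3.18

Mean-equated: 49 + (44.9 − 40.0) = 53.90
Linear-equated: (9.2/6.8)(49 − 40.0) + 44.9 = 57.076
Difference = 57.076 − 53.90 = 3.18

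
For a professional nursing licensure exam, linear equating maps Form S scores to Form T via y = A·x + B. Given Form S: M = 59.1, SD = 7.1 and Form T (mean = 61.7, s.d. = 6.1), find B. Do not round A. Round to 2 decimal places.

10.92

A = SD_Y / SD_X = 6.1 / 7.1 = 0.859155
B = M_Y − A·M_X = 61.7 − 0.859155 × 59.1 = 10.92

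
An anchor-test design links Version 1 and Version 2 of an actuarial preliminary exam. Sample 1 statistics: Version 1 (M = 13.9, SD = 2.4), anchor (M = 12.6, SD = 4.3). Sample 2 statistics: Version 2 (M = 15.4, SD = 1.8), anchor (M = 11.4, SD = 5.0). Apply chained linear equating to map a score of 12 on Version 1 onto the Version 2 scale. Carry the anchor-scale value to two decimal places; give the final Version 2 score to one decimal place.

Version 1 → anchor (Sample 1): v = (4.3/2.4)(12 − 13.9) + 12.6 = 9.20
anchor → Version 2 (Sample 2): y = (1.8/5.0)(9.20 − 11.4) + 15.4 = 14.6

14.6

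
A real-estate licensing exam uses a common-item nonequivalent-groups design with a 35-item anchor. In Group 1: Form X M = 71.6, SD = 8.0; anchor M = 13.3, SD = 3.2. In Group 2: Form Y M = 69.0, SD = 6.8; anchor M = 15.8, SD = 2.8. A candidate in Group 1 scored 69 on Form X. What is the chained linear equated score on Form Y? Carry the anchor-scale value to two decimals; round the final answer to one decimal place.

60.4

Form X → anchor (Group 1): v = (3.2/8.0)(69 − 71.6) + 13.3 = 12.26
anchor → Form Y (Group 2): y = (6.8/2.8)(12.26 − 15.8) + 69.0 = 60.4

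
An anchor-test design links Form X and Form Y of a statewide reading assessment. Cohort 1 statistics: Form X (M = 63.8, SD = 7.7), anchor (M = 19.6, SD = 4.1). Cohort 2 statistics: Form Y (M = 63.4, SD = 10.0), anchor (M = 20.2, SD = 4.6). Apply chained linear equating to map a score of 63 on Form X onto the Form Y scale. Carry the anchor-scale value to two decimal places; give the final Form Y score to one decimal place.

61.2

Form X → anchor (Cohort 1): v = (4.1/7.7)(63 − 63.8) + 19.6 = 19.17
anchor → Form Y (Cohort 2): y = (10.0/4.6)(19.17 − 20.2) + 63.4 = 61.2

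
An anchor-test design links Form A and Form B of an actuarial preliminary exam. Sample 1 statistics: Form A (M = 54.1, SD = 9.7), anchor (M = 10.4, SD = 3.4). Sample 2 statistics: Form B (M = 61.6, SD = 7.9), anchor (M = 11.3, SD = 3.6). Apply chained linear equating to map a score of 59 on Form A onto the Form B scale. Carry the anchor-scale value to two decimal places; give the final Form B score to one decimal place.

63.4

Form A → anchor (Sample 1): v = (3.4/9.7)(59 − 54.1) + 10.4 = 12.12
anchor → Form B (Sample 2): y = (7.9/3.6)(12.12 − 11.3) + 61.6 = 63.4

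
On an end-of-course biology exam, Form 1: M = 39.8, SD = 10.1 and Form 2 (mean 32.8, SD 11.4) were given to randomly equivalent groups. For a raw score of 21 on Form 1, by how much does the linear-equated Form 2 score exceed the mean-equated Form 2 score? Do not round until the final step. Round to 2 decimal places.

-2.42

Mean-equated: 21 + (32.8 − 39.8) = 14.00
Linear-equated: (11.4/10.1)(21 − 39.8) + 32.8 = 11.580
Difference = 11.580 − 14.00 = -2.42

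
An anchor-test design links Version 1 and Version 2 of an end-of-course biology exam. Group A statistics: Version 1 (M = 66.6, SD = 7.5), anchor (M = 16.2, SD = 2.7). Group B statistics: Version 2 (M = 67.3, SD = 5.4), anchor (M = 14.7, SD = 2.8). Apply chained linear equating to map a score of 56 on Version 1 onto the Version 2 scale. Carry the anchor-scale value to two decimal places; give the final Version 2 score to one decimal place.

62.8

Version 1 → anchor (Group A): v = (2.7/7.5)(56 − 66.6) + 16.2 = 12.38
anchor → Version 2 (Group B): y = (5.4/2.8)(12.38 − 14.7) + 67.3 = 62.8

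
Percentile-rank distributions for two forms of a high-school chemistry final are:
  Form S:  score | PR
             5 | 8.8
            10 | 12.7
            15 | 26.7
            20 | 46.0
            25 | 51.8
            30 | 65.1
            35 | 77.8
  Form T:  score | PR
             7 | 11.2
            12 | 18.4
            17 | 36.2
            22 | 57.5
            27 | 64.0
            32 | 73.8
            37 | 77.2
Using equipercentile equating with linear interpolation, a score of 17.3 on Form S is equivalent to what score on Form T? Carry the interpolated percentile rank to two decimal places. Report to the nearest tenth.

16.8

PR of 17.3 on Form S: 26.7 + (17.3 − 15)/(20 − 15) × (46.0 − 26.7) = 35.58
On Form T, PR 35.58 falls between score 12 (PR 18.4) and 17 (PR 36.2).
Interpolate: 12 + (35.58 − 18.4)/(36.2 − 18.4) × (17 − 12) = 16.8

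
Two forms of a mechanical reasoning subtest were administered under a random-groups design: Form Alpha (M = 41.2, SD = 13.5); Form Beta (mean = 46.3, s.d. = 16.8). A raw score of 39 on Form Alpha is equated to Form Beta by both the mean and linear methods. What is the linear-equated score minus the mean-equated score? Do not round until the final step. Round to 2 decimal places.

Mean-equated: 39 + (46.3 − 41.2) = 44.10
Linear-equated: (16.8/13.5)(39 − 41.2) + 46.3 = 43.562
Difference = 43.562 − 44.10 = -0.54

-0.54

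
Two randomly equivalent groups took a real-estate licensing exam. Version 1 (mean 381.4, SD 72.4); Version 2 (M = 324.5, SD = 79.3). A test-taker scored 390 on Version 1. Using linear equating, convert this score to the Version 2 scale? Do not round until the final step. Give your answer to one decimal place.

333.9

Linear equating: y = (SD_Y/SD_X)(x − M_X) + M_Y
y = (79.3/72.4)(390 − 381.4) + 324.5
y = 1.095304 × 8.6 + 324.5 = 9.4196 + 324.5 = 333.9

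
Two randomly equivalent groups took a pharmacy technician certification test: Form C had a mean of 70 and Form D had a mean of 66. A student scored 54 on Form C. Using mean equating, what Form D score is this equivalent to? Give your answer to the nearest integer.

Mean equating: y = x + (M_Y − M_X) = 54 + (66 − 70) = 50

50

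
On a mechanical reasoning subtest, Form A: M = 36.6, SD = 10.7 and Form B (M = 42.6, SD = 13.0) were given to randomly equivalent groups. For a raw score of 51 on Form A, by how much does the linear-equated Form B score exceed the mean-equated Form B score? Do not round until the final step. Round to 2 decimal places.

Mean-equated: 51 + (42.6 − 36.6) = 57.00
Linear-equated: (13.0/10.7)(51 − 36.6) + 42.6 = 60.095
Difference = 60.095 − 57.00 = 3.10

3.10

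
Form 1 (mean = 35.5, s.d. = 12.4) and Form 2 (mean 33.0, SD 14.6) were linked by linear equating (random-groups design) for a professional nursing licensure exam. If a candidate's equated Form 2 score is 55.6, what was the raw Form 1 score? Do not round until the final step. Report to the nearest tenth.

54.7

Invert y = (SD_Y/SD_X)(x − M_X) + M_Y:
x = (SD_X/SD_Y)(y − M_Y) + M_X = (12.4/14.6)(55.6 − 33.0) + 35.5
x = 0.849315 × 22.600 + 35.5 = 54.7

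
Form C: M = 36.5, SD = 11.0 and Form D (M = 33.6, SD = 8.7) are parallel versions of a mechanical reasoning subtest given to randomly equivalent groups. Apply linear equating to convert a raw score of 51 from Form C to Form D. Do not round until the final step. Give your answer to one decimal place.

Linear equating: y = (SD_Y/SD_X)(x − M_X) + M_Y
y = (8.7/11.0)(51 − 36.5) + 33.6
y = 0.790909 × 14.5 + 33.6 = 11.4682 + 33.6 = 45.1

45.1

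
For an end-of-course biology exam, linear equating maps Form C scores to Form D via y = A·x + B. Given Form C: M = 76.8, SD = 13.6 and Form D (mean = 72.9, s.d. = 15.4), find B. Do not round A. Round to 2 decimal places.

-14.06

A = SD_Y / SD_X = 15.4 / 13.6 = 1.132353
B = M_Y − A·M_X = 72.9 − 1.132353 × 76.8 = -14.06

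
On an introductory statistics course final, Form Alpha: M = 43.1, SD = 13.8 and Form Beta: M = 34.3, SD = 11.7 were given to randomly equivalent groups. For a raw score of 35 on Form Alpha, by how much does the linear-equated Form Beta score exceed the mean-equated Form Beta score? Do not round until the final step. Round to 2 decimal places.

1.23

Mean-equated: 35 + (34.3 − 43.1) = 26.20
Linear-equated: (11.7/13.8)(35 − 43.1) + 34.3 = 27.433
Difference = 27.433 − 26.20 = 1.23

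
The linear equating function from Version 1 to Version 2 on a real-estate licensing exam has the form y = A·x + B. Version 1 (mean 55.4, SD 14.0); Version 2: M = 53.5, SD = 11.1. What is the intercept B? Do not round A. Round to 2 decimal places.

A = SD_Y / SD_X = 11.1 / 14.0 = 0.792857
B = M_Y − A·M_X = 53.5 − 0.792857 × 55.4 = 9.58

9.58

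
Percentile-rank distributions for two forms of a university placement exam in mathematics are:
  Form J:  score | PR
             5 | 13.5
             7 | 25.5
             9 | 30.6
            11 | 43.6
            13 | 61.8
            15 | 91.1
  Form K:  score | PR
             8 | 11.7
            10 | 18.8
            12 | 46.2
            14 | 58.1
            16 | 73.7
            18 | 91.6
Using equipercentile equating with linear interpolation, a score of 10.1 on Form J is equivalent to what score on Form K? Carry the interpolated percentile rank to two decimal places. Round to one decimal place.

11.4

PR of 10.1 on Form J: 30.6 + (10.1 − 9)/(11 − 9) × (43.6 − 30.6) = 37.75
On Form K, PR 37.75 falls between score 10 (PR 18.8) and 12 (PR 46.2).
Interpolate: 10 + (37.75 − 18.8)/(46.2 − 18.8) × (12 − 10) = 11.4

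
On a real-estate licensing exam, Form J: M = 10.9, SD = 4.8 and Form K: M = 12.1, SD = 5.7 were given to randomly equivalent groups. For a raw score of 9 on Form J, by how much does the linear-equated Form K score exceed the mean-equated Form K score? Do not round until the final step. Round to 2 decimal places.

Mean-equated: 9 + (12.1 − 10.9) = 10.20
Linear-equated: (5.7/4.8)(9 − 10.9) + 12.1 = 9.844
Difference = 9.844 − 10.20 = -0.36

-0.36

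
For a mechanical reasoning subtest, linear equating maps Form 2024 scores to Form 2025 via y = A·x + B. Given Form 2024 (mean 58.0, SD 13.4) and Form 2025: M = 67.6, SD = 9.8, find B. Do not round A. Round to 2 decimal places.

A = SD_Y / SD_X = 9.8 / 13.4 = 0.731343
B = M_Y − A·M_X = 67.6 − 0.731343 × 58.0 = 25.18

25.18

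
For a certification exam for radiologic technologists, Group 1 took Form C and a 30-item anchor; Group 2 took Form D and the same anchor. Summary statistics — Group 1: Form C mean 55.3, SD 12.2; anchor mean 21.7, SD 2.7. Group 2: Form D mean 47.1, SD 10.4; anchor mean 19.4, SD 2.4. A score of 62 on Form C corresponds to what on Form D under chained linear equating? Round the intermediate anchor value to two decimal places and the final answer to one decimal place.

63.5

Form C → anchor (Group 1): v = (2.7/12.2)(62 − 55.3) + 21.7 = 23.18
anchor → Form D (Group 2): y = (10.4/2.4)(23.18 − 19.4) + 47.1 = 63.5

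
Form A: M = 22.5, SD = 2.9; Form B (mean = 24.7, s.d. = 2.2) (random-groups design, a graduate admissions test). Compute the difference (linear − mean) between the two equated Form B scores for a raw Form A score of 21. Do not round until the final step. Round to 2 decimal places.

Mean-equated: 21 + (24.7 − 22.5) = 23.20
Linear-equated: (2.2/2.9)(21 − 22.5) + 24.7 = 23.562
Difference = 23.562 − 23.20 = 0.36

0.36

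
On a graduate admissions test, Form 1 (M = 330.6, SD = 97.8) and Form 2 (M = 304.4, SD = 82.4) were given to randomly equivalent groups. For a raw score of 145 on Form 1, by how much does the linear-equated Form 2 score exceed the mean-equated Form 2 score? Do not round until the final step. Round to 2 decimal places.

29.23

Mean-equated: 145 + (304.4 − 330.6) = 118.80
Linear-equated: (82.4/97.8)(145 − 330.6) + 304.4 = 148.025
Difference = 148.025 − 118.80 = 29.23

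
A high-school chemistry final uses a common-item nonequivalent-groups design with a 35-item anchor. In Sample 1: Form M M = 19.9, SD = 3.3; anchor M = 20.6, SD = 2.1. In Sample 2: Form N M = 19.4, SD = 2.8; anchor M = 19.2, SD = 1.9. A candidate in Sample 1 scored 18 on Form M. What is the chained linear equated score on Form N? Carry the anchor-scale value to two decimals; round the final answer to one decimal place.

19.7

Form M → anchor (Sample 1): v = (2.1/3.3)(18 − 19.9) + 20.6 = 19.39
anchor → Form N (Sample 2): y = (2.8/1.9)(19.39 − 19.2) + 19.4 = 19.7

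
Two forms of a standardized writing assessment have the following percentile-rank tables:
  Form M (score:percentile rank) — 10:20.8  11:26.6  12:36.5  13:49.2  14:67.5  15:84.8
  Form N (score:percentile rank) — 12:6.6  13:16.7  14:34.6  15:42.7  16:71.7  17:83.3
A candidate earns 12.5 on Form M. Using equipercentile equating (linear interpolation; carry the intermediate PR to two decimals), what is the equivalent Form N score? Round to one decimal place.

15.0

PR of 12.5 on Form M: 36.5 + (12.5 − 12)/(13 − 12) × (49.2 − 36.5) = 42.85
On Form N, PR 42.85 falls between score 15 (PR 42.7) and 16 (PR 71.7).
Interpolate: 15 + (42.85 − 42.7)/(71.7 − 42.7) × (16 − 15) = 15.0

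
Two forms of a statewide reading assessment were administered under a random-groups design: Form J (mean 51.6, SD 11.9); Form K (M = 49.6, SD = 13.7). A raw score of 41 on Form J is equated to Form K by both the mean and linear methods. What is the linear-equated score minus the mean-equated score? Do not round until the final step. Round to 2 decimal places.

-1.60

Mean-equated: 41 + (49.6 − 51.6) = 39.00
Linear-equated: (13.7/11.9)(41 − 51.6) + 49.6 = 37.397
Difference = 37.397 − 39.00 = -1.60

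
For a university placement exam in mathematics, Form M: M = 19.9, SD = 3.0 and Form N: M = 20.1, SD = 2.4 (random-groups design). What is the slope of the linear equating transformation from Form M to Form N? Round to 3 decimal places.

A = SD_Y / SD_X = 2.4 / 3.0 = 0.800

0.800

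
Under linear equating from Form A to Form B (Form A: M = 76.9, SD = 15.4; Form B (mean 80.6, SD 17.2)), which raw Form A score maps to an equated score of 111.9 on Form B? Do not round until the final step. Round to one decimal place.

104.9

Invert y = (SD_Y/SD_X)(x − M_X) + M_Y:
x = (SD_X/SD_Y)(y − M_Y) + M_X = (15.4/17.2)(111.9 − 80.6) + 76.9
x = 0.895349 × 31.300 + 76.9 = 104.9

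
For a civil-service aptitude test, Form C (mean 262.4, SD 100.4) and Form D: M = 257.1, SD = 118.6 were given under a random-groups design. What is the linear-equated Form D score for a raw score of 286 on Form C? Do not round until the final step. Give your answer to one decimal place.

Linear equating: y = (SD_Y/SD_X)(x − M_X) + M_Y
y = (118.6/100.4)(286 − 262.4) + 257.1
y = 1.181275 × 23.6 + 257.1 = 27.8781 + 257.1 = 285.0

285.0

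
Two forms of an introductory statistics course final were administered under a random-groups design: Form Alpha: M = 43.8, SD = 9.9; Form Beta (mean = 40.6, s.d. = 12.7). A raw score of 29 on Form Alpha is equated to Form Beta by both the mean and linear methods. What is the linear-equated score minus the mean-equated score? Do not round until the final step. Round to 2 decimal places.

-4.19

Mean-equated: 29 + (40.6 − 43.8) = 25.80
Linear-equated: (12.7/9.9)(29 − 43.8) + 40.6 = 21.614
Difference = 21.614 − 25.80 = -4.19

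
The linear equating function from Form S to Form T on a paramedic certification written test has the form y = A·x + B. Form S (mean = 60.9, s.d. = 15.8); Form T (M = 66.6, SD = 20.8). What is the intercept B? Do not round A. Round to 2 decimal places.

A = SD_Y / SD_X = 20.8 / 15.8 = 1.316456
B = M_Y − A·M_X = 66.6 − 1.316456 × 60.9 = -13.57

-13.57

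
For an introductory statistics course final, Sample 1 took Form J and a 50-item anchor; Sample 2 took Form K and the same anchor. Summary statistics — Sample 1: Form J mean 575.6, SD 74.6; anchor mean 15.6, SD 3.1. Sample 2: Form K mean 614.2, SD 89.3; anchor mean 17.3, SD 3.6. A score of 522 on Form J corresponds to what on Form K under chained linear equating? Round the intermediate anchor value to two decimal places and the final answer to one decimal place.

516.7

Form J → anchor (Sample 1): v = (3.1/74.6)(522 − 575.6) + 15.6 = 13.37
anchor → Form K (Sample 2): y = (89.3/3.6)(13.37 − 17.3) + 614.2 = 516.7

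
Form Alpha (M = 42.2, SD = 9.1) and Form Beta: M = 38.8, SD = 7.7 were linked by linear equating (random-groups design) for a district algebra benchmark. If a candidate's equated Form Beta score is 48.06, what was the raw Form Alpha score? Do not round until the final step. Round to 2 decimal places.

Invert y = (SD_Y/SD_X)(x − M_X) + M_Y:
x = (SD_X/SD_Y)(y − M_Y) + M_X = (9.1/7.7)(48.06 − 38.8) + 42.2
x = 1.181818 × 9.260 + 42.2 = 53.14

53.14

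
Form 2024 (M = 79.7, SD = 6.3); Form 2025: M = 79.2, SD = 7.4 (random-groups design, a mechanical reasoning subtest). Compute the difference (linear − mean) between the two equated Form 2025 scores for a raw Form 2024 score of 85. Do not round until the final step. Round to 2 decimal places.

Mean-equated: 85 + (79.2 − 79.7) = 84.50
Linear-equated: (7.4/6.3)(85 − 79.7) + 79.2 = 85.425
Difference = 85.425 − 84.50 = 0.93

0.93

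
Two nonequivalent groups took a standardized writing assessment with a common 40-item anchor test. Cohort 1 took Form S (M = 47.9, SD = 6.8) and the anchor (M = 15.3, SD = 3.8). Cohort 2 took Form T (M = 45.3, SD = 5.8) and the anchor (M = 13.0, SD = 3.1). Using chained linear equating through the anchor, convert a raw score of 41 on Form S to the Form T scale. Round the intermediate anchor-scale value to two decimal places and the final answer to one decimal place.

42.4

Form S → anchor (Cohort 1): v = (3.8/6.8)(41 − 47.9) + 15.3 = 11.44
anchor → Form T (Cohort 2): y = (5.8/3.1)(11.44 − 13.0) + 45.3 = 42.4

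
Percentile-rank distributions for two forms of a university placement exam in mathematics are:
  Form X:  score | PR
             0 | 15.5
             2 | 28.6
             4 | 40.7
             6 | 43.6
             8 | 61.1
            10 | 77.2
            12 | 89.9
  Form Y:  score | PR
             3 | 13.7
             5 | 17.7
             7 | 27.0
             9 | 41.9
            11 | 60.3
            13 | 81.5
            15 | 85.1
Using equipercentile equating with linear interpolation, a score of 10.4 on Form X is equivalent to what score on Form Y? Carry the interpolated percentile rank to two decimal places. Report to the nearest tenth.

12.8

PR of 10.4 on Form X: 77.2 + (10.4 − 10)/(12 − 10) × (89.9 − 77.2) = 79.74
On Form Y, PR 79.74 falls between score 11 (PR 60.3) and 13 (PR 81.5).
Interpolate: 11 + (79.74 − 60.3)/(81.5 − 60.3) × (13 − 11) = 12.8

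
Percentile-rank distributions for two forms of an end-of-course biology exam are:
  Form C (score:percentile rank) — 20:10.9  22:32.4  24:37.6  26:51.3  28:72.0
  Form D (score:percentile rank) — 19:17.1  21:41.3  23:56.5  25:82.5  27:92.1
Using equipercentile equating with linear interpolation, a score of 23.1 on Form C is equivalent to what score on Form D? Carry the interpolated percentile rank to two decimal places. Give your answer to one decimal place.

20.5

PR of 23.1 on Form C: 32.4 + (23.1 − 22)/(24 − 22) × (37.6 − 32.4) = 35.26
On Form D, PR 35.26 falls between score 19 (PR 17.1) and 21 (PR 41.3).
Interpolate: 19 + (35.26 − 17.1)/(41.3 − 17.1) × (21 − 19) = 20.5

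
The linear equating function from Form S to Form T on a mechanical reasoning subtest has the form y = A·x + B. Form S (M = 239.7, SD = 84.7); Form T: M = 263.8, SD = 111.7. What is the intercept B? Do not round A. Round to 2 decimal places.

-52.31

A = SD_Y / SD_X = 111.7 / 84.7 = 1.318772
B = M_Y − A·M_X = 263.8 − 1.318772 × 239.7 = -52.31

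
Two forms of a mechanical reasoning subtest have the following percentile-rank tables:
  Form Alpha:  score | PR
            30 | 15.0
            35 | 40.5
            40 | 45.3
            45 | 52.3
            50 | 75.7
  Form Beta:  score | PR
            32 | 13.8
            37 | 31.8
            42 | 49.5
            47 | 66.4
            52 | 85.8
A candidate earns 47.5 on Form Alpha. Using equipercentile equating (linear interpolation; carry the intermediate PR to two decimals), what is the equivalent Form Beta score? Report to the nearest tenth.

PR of 47.5 on Form Alpha: 52.3 + (47.5 − 45)/(50 − 45) × (75.7 − 52.3) = 64.00
On Form Beta, PR 64.00 falls between score 42 (PR 49.5) and 47 (PR 66.4).
Interpolate: 42 + (64.00 − 49.5)/(66.4 − 49.5) × (47 − 42) = 46.3

46.3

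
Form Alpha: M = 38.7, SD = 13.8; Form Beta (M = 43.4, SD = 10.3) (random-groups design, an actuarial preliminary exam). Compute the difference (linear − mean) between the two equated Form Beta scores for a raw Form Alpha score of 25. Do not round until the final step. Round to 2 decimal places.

Mean-equated: 25 + (43.4 − 38.7) = 29.70
Linear-equated: (10.3/13.8)(25 − 38.7) + 43.4 = 33.175
Difference = 33.175 − 29.70 = 3.47

3.47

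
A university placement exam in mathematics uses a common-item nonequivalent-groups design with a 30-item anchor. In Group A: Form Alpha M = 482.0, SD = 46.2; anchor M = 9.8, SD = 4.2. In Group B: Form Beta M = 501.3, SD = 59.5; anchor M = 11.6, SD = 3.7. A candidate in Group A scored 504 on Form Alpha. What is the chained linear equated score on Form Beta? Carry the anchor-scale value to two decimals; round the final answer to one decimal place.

Form Alpha → anchor (Group A): v = (4.2/46.2)(504 − 482.0) + 9.8 = 11.80
anchor → Form Beta (Group B): y = (59.5/3.7)(11.80 − 11.6) + 501.3 = 504.5

504.5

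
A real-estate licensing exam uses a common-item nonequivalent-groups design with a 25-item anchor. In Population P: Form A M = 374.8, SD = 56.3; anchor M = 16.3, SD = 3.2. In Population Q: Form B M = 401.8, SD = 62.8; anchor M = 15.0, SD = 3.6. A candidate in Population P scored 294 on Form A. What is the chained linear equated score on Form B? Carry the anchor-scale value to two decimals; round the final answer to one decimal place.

Form A → anchor (Population P): v = (3.2/56.3)(294 − 374.8) + 16.3 = 11.71
anchor → Form B (Population Q): y = (62.8/3.6)(11.71 − 15.0) + 401.8 = 344.4

344.4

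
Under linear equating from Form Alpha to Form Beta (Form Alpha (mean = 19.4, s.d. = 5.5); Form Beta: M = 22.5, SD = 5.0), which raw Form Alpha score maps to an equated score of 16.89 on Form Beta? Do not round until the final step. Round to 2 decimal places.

Invert y = (SD_Y/SD_X)(x − M_X) + M_Y:
x = (SD_X/SD_Y)(y − M_Y) + M_X = (5.5/5.0)(16.89 − 22.5) + 19.4
x = 1.100000 × -5.610 + 19.4 = 13.23

13.23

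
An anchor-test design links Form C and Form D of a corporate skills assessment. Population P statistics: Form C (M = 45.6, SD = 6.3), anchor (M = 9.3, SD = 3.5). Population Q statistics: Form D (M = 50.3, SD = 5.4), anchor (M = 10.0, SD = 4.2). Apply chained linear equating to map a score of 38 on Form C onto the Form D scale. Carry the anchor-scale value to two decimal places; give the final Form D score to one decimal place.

44.0

Form C → anchor (Population P): v = (3.5/6.3)(38 − 45.6) + 9.3 = 5.08
anchor → Form D (Population Q): y = (5.4/4.2)(5.08 − 10.0) + 50.3 = 44.0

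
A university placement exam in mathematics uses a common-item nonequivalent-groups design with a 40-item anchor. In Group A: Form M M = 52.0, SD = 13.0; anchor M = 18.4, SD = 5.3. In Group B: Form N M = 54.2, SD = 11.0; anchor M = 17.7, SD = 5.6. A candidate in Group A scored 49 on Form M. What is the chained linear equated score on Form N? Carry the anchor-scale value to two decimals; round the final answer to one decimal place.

53.2

Form M → anchor (Group A): v = (5.3/13.0)(49 − 52.0) + 18.4 = 17.18
anchor → Form N (Group B): y = (11.0/5.6)(17.18 − 17.7) + 54.2 = 53.2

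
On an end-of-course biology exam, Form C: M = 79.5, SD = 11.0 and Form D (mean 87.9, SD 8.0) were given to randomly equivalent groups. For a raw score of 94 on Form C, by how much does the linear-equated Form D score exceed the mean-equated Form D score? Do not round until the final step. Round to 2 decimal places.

Mean-equated: 94 + (87.9 − 79.5) = 102.40
Linear-equated: (8.0/11.0)(94 − 79.5) + 87.9 = 98.445
Difference = 98.445 − 102.40 = -3.95

-3.95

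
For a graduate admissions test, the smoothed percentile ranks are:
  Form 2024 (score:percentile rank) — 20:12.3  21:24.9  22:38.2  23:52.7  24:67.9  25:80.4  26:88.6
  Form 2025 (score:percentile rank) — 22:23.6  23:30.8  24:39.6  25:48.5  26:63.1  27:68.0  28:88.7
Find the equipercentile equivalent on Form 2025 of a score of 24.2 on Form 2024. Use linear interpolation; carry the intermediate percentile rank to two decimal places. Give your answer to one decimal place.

27.1

PR of 24.2 on Form 2024: 67.9 + (24.2 − 24)/(25 − 24) × (80.4 − 67.9) = 70.40
On Form 2025, PR 70.40 falls between score 27 (PR 68.0) and 28 (PR 88.7).
Interpolate: 27 + (70.40 − 68.0)/(88.7 − 68.0) × (28 − 27) = 27.1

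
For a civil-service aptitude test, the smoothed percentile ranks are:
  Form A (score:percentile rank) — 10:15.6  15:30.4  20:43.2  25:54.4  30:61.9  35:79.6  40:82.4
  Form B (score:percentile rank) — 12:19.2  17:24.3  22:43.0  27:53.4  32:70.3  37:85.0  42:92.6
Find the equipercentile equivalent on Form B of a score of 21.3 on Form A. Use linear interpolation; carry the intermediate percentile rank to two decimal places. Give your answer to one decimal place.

PR of 21.3 on Form A: 43.2 + (21.3 − 20)/(25 − 20) × (54.4 − 43.2) = 46.11
On Form B, PR 46.11 falls between score 22 (PR 43.0) and 27 (PR 53.4).
Interpolate: 22 + (46.11 − 43.0)/(53.4 − 43.0) × (27 − 22) = 23.5

23.5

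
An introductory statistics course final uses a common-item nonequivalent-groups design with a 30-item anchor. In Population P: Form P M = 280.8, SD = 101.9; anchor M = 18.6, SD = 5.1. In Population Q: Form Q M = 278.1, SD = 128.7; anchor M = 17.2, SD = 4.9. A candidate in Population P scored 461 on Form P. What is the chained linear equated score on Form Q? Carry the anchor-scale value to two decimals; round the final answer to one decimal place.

551.8

Form P → anchor (Population P): v = (5.1/101.9)(461 − 280.8) + 18.6 = 27.62
anchor → Form Q (Population Q): y = (128.7/4.9)(27.62 − 17.2) + 278.1 = 551.8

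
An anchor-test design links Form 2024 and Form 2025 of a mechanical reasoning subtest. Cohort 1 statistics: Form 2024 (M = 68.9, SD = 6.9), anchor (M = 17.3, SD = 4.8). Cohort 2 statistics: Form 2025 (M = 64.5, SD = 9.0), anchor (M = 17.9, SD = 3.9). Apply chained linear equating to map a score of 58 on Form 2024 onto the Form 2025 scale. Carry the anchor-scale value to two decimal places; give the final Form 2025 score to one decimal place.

45.6

Form 2024 → anchor (Cohort 1): v = (4.8/6.9)(58 − 68.9) + 17.3 = 9.72
anchor → Form 2025 (Cohort 2): y = (9.0/3.9)(9.72 − 17.9) + 64.5 = 45.6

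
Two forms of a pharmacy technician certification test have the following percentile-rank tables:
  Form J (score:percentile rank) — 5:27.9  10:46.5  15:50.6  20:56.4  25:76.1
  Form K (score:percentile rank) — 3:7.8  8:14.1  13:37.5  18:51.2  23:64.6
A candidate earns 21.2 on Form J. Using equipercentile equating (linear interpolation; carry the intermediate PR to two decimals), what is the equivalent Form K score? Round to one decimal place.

21.7

PR of 21.2 on Form J: 56.4 + (21.2 − 20)/(25 − 20) × (76.1 − 56.4) = 61.13
On Form K, PR 61.13 falls between score 18 (PR 51.2) and 23 (PR 64.6).
Interpolate: 18 + (61.13 − 51.2)/(64.6 − 51.2) × (23 − 18) = 21.7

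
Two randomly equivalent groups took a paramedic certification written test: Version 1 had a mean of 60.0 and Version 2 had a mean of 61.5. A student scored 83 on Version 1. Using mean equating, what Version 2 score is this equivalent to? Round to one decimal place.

84.5

Mean equating: y = x + (M_Y − M_X) = 83 + (61.5 − 60.0) = 84.5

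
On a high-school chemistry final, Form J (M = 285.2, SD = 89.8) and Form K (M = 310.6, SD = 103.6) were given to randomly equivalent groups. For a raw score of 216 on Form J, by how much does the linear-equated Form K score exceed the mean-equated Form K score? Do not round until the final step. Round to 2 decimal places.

-10.63

Mean-equated: 216 + (310.6 − 285.2) = 241.40
Linear-equated: (103.6/89.8)(216 − 285.2) + 310.6 = 230.766
Difference = 230.766 − 241.40 = -10.63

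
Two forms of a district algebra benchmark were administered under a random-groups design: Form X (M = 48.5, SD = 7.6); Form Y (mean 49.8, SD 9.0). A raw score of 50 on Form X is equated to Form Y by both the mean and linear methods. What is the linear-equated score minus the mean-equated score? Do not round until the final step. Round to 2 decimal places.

Mean-equated: 50 + (49.8 − 48.5) = 51.30
Linear-equated: (9.0/7.6)(50 − 48.5) + 49.8 = 51.576
Difference = 51.576 − 51.30 = 0.28

0.28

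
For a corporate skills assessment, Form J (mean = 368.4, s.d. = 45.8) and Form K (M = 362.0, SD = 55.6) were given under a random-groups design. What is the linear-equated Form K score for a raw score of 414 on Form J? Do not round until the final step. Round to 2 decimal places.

Linear equating: y = (SD_Y/SD_X)(x − M_X) + M_Y
y = (55.6/45.8)(414 − 368.4) + 362.0
y = 1.213974 × 45.6 + 362.0 = 55.3572 + 362.0 = 417.36

417.36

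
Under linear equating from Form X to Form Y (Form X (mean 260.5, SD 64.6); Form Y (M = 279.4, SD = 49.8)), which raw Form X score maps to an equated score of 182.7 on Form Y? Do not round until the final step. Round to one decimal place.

Invert y = (SD_Y/SD_X)(x − M_X) + M_Y:
x = (SD_X/SD_Y)(y − M_Y) + M_X = (64.6/49.8)(182.7 − 279.4) + 260.5
x = 1.297189 × -96.700 + 260.5 = 135.1

135.1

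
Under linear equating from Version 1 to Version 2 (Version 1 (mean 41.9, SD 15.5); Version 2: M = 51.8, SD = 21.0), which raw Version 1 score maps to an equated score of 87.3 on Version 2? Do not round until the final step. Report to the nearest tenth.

68.1

Invert y = (SD_Y/SD_X)(x − M_X) + M_Y:
x = (SD_X/SD_Y)(y − M_Y) + M_X = (15.5/21.0)(87.3 − 51.8) + 41.9
x = 0.738095 × 35.500 + 41.9 = 68.1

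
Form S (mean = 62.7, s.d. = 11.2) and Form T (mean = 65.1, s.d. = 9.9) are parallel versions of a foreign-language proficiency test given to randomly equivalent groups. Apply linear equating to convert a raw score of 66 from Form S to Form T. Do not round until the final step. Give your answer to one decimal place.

68.0

Linear equating: y = (SD_Y/SD_X)(x − M_X) + M_Y
y = (9.9/11.2)(66 − 62.7) + 65.1
y = 0.883929 × 3.3 + 65.1 = 2.9170 + 65.1 = 68.0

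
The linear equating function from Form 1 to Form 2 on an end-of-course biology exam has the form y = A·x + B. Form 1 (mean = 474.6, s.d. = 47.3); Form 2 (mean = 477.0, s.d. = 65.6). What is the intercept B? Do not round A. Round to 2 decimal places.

A = SD_Y / SD_X = 65.6 / 47.3 = 1.386892
B = M_Y − A·M_X = 477.0 − 1.386892 × 474.6 = -181.22

-181.22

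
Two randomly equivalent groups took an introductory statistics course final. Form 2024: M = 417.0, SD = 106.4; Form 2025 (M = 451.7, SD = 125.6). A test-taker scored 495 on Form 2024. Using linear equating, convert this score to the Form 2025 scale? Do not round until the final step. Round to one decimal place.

Linear equating: y = (SD_Y/SD_X)(x − M_X) + M_Y
y = (125.6/106.4)(495 − 417.0) + 451.7
y = 1.180451 × 78.0 + 451.7 = 92.0752 + 451.7 = 543.8

543.8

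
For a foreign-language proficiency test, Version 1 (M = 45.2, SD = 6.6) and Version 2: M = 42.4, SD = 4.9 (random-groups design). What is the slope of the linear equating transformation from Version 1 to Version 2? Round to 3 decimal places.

A = SD_Y / SD_X = 4.9 / 6.6 = 0.742

0.742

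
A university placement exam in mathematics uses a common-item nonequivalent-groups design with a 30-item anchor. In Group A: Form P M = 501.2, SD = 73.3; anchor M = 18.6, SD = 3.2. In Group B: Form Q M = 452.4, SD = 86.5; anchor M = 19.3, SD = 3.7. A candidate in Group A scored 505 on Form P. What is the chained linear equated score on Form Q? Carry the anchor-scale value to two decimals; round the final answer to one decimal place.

Form P → anchor (Group A): v = (3.2/73.3)(505 − 501.2) + 18.6 = 18.77
anchor → Form Q (Group B): y = (86.5/3.7)(18.77 − 19.3) + 452.4 = 440.0

440.0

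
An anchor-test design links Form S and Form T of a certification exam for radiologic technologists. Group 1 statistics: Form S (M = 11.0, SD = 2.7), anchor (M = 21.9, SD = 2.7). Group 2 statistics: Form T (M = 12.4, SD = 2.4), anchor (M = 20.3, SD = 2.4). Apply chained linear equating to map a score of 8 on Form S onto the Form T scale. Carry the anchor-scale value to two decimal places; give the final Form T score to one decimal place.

11.0

Form S → anchor (Group 1): v = (2.7/2.7)(8 − 11.0) + 21.9 = 18.90
anchor → Form T (Group 2): y = (2.4/2.4)(18.90 − 20.3) + 12.4 = 11.0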